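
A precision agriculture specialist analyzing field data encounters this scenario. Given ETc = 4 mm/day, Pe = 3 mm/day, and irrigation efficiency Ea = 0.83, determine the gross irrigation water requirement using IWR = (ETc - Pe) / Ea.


IWR = (ETc - Pe) / Ea
    = (4 - 3) / 0.83
    = 1 / 0.83
    = 1.20 mm/day


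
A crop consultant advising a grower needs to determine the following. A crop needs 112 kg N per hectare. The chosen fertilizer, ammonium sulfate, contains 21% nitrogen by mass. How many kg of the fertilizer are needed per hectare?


Rate = N_required / (N_content / 100)
     = 112 / (21 / 100)
     = 112 / 0.21
     = 533.33 kg/ha


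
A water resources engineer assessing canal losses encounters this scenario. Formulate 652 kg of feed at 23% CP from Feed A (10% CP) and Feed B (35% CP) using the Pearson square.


parts_A = CP_b - target = 35 - 23 = 12
parts_B = target - CP_a = 23 - 10 = 13
total_parts = 12 + 13 = 25
Feed A = 652 * 12 / 25 = 312.96 kg
Feed B = 652 * 13 / 25 = 339.04 kg

312.96 kg


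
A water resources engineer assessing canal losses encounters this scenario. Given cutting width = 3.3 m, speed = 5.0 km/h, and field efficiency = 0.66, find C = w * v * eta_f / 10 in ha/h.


C = w * v * eta_f / 10
  = 3.3 * 5.0 * 0.66 / 10
  = 10.89 / 10
  = 1.09 ha/h


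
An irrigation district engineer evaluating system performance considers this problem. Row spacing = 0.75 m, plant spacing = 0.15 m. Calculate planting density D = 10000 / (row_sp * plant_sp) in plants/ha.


D = 10000 / (row_sp * plant_sp)
  = 10000 / (0.75 * 0.15)
  = 10000 / 0.1125
  = 88888.89 plants/ha


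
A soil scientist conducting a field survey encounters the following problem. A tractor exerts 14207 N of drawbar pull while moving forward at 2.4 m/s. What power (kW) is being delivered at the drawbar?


P = F * v / 1000
  = 14207 * 2.4 / 1000
  = 34096.80 / 1000
  = 34.10 kW


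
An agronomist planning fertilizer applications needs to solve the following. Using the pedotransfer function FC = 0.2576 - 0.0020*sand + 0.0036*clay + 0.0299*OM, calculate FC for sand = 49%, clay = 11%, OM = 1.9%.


FC = 0.2576 - 0.0020*49 + 0.0036*11 + 0.0299*1.9
   = 0.2576 - 0.0980 + 0.0396 + 0.0568
   = 0.2560


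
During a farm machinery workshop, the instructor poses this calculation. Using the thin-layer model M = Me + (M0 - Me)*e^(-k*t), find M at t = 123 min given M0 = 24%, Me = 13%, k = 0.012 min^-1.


M = Me + (M0 - Me) * e^(-k*t)
  = 13 + (24 - 13) * e^(-0.012*123)
  = 13 + 11 * e^(-1.476)
  = 13 + 11 * 0.22855
  = 13 + 2.5141
  = 15.51%


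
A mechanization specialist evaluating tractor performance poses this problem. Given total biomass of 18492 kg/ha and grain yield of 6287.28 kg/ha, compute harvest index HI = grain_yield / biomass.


HI = grain_yield / biomass
   = 6287.28 / 18492
   = 0.34


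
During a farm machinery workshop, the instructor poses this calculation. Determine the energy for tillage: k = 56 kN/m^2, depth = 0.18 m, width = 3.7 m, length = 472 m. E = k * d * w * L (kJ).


E = k * d * w * L
  = 56 * 0.18 * 3.7 * 472
  = 17603.71 kJ


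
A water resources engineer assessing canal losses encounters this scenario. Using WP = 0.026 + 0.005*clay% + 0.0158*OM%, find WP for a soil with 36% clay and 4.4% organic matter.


WP = 0.026 + 0.005*36 + 0.0158*4.4
   = 0.026 + 0.1800 + 0.0695
   = 0.2755


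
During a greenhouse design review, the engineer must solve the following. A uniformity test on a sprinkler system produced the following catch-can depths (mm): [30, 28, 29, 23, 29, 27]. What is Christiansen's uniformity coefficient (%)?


xbar = 166 / 6 = 27.667
sum|xi - xbar| = 10.667
CU = 100 * (1 - 10.667 / (6 * 27.667))
   = 100 * (1 - 0.0643)
   = 93.57%


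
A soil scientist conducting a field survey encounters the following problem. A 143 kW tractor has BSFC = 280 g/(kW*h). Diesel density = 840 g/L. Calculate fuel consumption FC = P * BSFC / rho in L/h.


FC = P * BSFC / rho_fuel
   = 143 * 280 / 840
   = 40040 / 840
   = 47.67 L/h


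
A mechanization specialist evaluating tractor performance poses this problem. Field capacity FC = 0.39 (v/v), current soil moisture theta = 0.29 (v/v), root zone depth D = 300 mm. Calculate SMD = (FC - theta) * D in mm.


SMD = (FC - theta) * D
    = (0.39 - 0.29) * 300
    = 0.100 * 300
    = 30 mm


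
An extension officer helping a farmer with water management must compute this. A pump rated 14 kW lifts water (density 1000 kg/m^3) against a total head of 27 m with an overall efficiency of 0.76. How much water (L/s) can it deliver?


Q = (P * 1000 * eta) / (rho * g * H)
  = (14 * 1000 * 0.76) / (1000 * 9.81 * 27)
  = 10640 / 264870
  = 0.04017 m^3/s = 40.17 L/s


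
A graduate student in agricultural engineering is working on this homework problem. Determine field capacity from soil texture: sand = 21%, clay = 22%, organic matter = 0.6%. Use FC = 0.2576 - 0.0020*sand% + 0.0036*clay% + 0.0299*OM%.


FC = 0.2576 - 0.0020*21 + 0.0036*22 + 0.0299*0.6
   = 0.2576 - 0.0420 + 0.0792 + 0.0179
   = 0.3127


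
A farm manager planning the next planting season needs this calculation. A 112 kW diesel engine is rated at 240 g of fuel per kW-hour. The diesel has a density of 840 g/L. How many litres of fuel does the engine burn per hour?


FC = P * BSFC / rho_fuel
   = 112 * 240 / 840
   = 26880 / 840
   = 32 L/h


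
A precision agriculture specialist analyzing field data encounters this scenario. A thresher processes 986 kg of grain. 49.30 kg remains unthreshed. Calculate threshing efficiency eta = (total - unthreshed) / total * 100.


eta = (total - unthreshed) / total * 100
    = (986 - 49.30) / 986 * 100
    = 936.70 / 986 * 100
    = 95%


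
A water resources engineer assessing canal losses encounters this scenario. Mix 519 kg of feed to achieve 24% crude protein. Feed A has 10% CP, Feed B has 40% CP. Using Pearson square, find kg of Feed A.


parts_A = CP_b - target = 40 - 24 = 16
parts_B = target - CP_a = 24 - 10 = 14
total_parts = 16 + 14 = 30
Feed A = 519 * 16 / 30 = 276.80 kg
Feed B = 519 * 14 / 30 = 242.20 kg

276.80 kg


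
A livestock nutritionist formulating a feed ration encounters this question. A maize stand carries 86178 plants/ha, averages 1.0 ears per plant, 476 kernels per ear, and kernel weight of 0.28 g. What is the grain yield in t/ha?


Y = density * ears * kernels * kw
  = 86178 * 1.0 * 476 * 0.28 g/ha
  = 11485803.84 g/ha
  = 11485.80 kg/ha = 11.49 t/ha


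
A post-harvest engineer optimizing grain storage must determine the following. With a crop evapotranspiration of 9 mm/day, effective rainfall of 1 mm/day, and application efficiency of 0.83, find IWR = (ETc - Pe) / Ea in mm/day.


IWR = (ETc - Pe) / Ea
    = (9 - 1) / 0.83
    = 8 / 0.83
    = 9.64 mm/day


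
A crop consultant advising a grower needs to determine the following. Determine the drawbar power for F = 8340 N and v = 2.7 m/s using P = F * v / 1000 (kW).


P = F * v / 1000
  = 8340 * 2.7 / 1000
  = 22518 / 1000
  = 22.52 kW


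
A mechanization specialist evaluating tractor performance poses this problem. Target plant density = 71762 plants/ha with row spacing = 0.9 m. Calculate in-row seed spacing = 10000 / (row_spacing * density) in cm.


spacing = 10000 / (row_sp * density)
        = 10000 / (0.9 * 71762)
        = 10000 / 64585.80
        = 0.15483 m = 15.48 cm


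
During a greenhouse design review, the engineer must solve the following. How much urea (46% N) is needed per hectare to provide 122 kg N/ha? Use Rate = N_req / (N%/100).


Rate = N_required / (N_content / 100)
     = 122 / (46 / 100)
     = 122 / 0.46
     = 265.22 kg/ha


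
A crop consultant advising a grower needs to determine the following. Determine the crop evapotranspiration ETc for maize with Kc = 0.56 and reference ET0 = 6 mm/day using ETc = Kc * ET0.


ETc = Kc * ET0
    = 0.56 * 6
    = 3.36 mm/day


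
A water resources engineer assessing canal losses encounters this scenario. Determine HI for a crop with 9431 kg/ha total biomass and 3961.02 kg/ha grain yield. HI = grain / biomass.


HI = grain_yield / biomass
   = 3961.02 / 9431
   = 0.42


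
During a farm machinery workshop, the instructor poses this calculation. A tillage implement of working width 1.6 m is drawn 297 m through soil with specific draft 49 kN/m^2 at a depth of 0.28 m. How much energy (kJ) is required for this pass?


E = k * d * w * L
  = 49 * 0.28 * 1.6 * 297
  = 6519.74 kJ


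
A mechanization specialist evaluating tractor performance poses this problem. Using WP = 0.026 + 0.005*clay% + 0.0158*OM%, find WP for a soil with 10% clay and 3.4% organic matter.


WP = 0.026 + 0.005*10 + 0.0158*3.4
   = 0.026 + 0.0500 + 0.0537
   = 0.1297


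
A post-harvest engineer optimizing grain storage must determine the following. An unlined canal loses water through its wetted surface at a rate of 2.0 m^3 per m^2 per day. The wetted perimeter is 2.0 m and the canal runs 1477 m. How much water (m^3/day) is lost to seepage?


S = C * P * L
  = 2.0 * 2.0 * 1477
  = 5908 m^3/day


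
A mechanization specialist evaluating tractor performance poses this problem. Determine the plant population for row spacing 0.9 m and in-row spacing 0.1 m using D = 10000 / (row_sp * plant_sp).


D = 10000 / (row_sp * plant_sp)
  = 10000 / (0.9 * 0.1)
  = 10000 / 0.0900
  = 111111.11 plants/ha


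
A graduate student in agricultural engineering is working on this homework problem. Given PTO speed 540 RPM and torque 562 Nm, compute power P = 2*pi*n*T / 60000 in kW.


P = 2*pi*n*T / 60000
  = 2*pi * 540 * 562 / 60000
  = 1906821.08 / 60000
  = 31.78 kW


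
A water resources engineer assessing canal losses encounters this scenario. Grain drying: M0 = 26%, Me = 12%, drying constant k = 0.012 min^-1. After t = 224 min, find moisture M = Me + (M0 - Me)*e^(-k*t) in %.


M = Me + (M0 - Me) * e^(-k*t)
  = 12 + (26 - 12) * e^(-0.012*224)
  = 12 + 14 * e^(-2.688)
  = 12 + 14 * 0.06802
  = 12 + 0.9522
  = 12.95%


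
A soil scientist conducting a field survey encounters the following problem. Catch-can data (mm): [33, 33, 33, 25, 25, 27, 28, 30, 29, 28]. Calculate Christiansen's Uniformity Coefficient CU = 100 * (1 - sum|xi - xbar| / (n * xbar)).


xbar = 291 / 10 = 29.100
sum|xi - xbar| = 25.200
CU = 100 * (1 - 25.200 / (10 * 29.100))
   = 100 * (1 - 0.0866)
   = 91.34%


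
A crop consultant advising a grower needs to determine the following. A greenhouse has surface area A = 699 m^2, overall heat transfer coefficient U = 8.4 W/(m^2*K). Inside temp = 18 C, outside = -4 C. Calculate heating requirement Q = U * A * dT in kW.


dT = 18 - (-4) = 22 K
Q = U * A * dT
  = 8.4 * 699 * 22
  = 129175.20 W = 129.18 kW


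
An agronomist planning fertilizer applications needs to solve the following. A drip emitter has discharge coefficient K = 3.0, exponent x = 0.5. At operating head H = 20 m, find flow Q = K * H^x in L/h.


Q = K * H^x
  = 3.0 * 20^0.5
  = 3.0 * 4.4721
  = 13.42 L/h


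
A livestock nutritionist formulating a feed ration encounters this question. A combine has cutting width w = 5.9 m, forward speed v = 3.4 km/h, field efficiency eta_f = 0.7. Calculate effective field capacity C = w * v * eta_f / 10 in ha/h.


C = w * v * eta_f / 10
  = 5.9 * 3.4 * 0.7 / 10
  = 14.04 / 10
  = 1.40 ha/h


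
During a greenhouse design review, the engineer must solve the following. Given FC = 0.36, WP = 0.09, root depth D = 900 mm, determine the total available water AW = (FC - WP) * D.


AW = (FC - WP) * D
   = (0.36 - 0.09) * 900
   = 0.27 * 900
   = 243 mm


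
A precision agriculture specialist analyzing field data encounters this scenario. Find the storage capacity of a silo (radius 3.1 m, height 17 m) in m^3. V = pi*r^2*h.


V = pi * r^2 * h
  = pi * 3.1^2 * 17
  = pi * 9.61 * 17
  = 513.24 m^3


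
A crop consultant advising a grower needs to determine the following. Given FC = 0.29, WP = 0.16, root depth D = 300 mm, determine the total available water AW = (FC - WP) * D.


AW = (FC - WP) * D
   = (0.29 - 0.16) * 300
   = 0.13 * 300
   = 39 mm


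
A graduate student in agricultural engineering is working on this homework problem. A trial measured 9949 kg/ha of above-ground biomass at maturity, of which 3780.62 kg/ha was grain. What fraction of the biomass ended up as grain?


HI = grain_yield / biomass
   = 3780.62 / 9949
   = 0.38


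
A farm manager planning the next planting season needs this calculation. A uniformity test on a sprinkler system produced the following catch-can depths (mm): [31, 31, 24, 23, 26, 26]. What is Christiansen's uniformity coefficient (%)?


xbar = 161 / 6 = 26.833
sum|xi - xbar| = 16.667
CU = 100 * (1 - 16.667 / (6 * 26.833))
   = 100 * (1 - 0.1035)
   = 89.65%


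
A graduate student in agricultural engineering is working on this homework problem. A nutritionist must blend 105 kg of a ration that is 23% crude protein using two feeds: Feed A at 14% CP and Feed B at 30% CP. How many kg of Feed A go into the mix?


parts_A = CP_b - target = 30 - 23 = 7
parts_B = target - CP_a = 23 - 14 = 9
total_parts = 7 + 9 = 16
Feed A = 105 * 7 / 16 = 45.94 kg
Feed B = 105 * 9 / 16 = 59.06 kg

45.94 kg


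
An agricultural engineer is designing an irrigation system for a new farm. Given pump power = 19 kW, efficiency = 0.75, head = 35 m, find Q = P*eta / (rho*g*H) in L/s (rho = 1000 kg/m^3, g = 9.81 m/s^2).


Q = (P * 1000 * eta) / (rho * g * H)
  = (19 * 1000 * 0.75) / (1000 * 9.81 * 35)
  = 14250 / 343350
  = 0.04150 m^3/s = 41.50 L/s


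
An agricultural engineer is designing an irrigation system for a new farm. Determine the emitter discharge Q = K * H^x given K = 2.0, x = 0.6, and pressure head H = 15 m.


Q = K * H^x
  = 2.0 * 15^0.6
  = 2.0 * 5.0776
  = 10.16 L/h


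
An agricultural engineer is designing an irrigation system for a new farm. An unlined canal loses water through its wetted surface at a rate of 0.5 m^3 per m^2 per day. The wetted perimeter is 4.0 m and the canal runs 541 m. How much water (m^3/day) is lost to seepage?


S = C * P * L
  = 0.5 * 4.0 * 541
  = 1082 m^3/day


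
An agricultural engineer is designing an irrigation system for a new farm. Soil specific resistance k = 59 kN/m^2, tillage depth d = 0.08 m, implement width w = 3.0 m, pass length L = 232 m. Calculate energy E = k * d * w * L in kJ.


E = k * d * w * L
  = 59 * 0.08 * 3.0 * 232
  = 3285.12 kJ


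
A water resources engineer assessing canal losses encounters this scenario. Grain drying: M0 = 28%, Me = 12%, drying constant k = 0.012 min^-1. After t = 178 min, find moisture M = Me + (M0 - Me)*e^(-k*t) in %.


M = Me + (M0 - Me) * e^(-k*t)
  = 12 + (28 - 12) * e^(-0.012*178)
  = 12 + 16 * e^(-2.136)
  = 12 + 16 * 0.11813
  = 12 + 1.8900
  = 13.89%


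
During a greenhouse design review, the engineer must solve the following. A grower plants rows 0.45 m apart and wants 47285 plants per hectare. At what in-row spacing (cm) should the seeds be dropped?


spacing = 10000 / (row_sp * density)
        = 10000 / (0.45 * 47285)
        = 10000 / 21278.25
        = 0.46996 m = 47.00 cm


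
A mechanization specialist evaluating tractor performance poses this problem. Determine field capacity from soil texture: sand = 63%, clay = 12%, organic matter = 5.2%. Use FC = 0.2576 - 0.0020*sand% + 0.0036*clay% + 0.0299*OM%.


FC = 0.2576 - 0.0020*63 + 0.0036*12 + 0.0299*5.2
   = 0.2576 - 0.1260 + 0.0432 + 0.1555
   = 0.3303


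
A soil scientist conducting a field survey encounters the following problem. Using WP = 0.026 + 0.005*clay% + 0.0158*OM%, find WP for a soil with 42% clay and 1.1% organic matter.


WP = 0.026 + 0.005*42 + 0.0158*1.1
   = 0.026 + 0.2100 + 0.0174
   = 0.2534


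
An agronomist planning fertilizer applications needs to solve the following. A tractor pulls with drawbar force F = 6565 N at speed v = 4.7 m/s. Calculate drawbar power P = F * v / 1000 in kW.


P = F * v / 1000
  = 6565 * 4.7 / 1000
  = 30855.50 / 1000
  = 30.86 kW


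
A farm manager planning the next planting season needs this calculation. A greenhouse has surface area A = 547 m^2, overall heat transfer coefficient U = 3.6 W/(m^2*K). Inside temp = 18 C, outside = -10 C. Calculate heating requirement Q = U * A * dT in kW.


dT = 18 - (-10) = 28 K
Q = U * A * dT
  = 3.6 * 547 * 28
  = 55137.60 W = 55.14 kW


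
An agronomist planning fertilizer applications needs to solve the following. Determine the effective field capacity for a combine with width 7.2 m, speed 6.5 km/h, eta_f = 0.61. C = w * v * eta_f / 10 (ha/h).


C = w * v * eta_f / 10
  = 7.2 * 6.5 * 0.61 / 10
  = 28.55 / 10
  = 2.85 ha/h


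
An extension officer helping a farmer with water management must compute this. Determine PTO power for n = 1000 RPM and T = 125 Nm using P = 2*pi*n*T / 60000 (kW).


P = 2*pi*n*T / 60000
  = 2*pi * 1000 * 125 / 60000
  = 785398.16 / 60000
  = 13.09 kW


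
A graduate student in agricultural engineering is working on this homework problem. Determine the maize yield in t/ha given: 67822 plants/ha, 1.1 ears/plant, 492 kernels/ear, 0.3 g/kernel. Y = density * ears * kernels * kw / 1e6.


Y = density * ears * kernels * kw
  = 67822 * 1.1 * 492 * 0.3 g/ha
  = 11011579.92 g/ha
  = 11011.58 kg/ha = 11.01 t/ha


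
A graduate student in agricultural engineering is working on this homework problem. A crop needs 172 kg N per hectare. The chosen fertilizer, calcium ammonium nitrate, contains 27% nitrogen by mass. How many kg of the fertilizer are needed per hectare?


Rate = N_required / (N_content / 100)
     = 172 / (27 / 100)
     = 172 / 0.27
     = 637.04 kg/ha


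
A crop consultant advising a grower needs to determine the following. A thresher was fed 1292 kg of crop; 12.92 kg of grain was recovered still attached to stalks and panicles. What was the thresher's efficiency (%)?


eta = (total - unthreshed) / total * 100
    = (1292 - 12.92) / 1292 * 100
    = 1279.08 / 1292 * 100
    = 99%


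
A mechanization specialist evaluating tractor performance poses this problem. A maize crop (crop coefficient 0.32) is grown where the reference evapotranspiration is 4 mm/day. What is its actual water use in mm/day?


ETc = Kc * ET0
    = 0.32 * 4
    = 1.28 mm/day


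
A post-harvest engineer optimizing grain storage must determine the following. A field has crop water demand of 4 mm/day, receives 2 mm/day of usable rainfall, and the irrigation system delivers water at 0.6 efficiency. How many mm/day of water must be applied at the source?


IWR = (ETc - Pe) / Ea
    = (4 - 2) / 0.6
    = 2 / 0.6
    = 3.33 mm/day


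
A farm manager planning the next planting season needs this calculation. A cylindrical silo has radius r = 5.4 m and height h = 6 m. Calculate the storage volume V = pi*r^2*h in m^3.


V = pi * r^2 * h
  = pi * 5.4^2 * 6
  = pi * 29.16 * 6
  = 549.65 m^3


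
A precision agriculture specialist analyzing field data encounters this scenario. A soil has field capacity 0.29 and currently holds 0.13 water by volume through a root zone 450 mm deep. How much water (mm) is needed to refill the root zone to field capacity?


SMD = (FC - theta) * D
    = (0.29 - 0.13) * 450
    = 0.160 * 450
    = 72 mm


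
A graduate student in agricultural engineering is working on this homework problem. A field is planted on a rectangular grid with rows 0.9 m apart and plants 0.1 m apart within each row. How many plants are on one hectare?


D = 10000 / (row_sp * plant_sp)
  = 10000 / (0.9 * 0.1)
  = 10000 / 0.0900
  = 111111.11 plants/ha


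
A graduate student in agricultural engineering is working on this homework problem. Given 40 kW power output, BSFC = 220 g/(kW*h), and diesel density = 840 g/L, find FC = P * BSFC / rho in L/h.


FC = P * BSFC / rho_fuel
   = 40 * 220 / 840
   = 8800 / 840
   = 10.48 L/h


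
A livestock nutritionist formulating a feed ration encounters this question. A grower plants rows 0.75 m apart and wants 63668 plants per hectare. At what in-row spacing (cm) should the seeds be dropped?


spacing = 10000 / (row_sp * density)
        = 10000 / (0.75 * 63668)
        = 10000 / 47751
        = 0.20942 m = 20.94 cm


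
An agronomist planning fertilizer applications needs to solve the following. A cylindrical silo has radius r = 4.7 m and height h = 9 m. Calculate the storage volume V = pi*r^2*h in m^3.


V = pi * r^2 * h
  = pi * 4.7^2 * 9
  = pi * 22.09 * 9
  = 624.58 m^3


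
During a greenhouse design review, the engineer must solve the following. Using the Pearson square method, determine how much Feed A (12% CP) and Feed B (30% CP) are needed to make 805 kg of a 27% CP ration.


parts_A = CP_b - target = 30 - 27 = 3
parts_B = target - CP_a = 27 - 12 = 15
total_parts = 3 + 15 = 18
Feed A = 805 * 3 / 18 = 134.17 kg
Feed B = 805 * 15 / 18 = 670.83 kg

134.17 kg


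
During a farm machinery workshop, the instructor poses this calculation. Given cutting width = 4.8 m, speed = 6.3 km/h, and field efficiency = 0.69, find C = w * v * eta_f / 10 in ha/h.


C = w * v * eta_f / 10
  = 4.8 * 6.3 * 0.69 / 10
  = 20.87 / 10
  = 2.09 ha/h


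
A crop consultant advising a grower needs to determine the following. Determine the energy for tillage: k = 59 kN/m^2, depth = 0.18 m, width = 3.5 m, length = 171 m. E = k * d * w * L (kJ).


E = k * d * w * L
  = 59 * 0.18 * 3.5 * 171
  = 6356.07 kJ


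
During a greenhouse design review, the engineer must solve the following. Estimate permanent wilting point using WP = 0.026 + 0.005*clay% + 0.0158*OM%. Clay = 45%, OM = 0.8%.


WP = 0.026 + 0.005*45 + 0.0158*0.8
   = 0.026 + 0.2250 + 0.0126
   = 0.2636


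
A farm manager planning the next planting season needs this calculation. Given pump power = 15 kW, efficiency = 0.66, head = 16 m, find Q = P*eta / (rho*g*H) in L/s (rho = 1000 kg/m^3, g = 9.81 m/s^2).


Q = (P * 1000 * eta) / (rho * g * H)
  = (15 * 1000 * 0.66) / (1000 * 9.81 * 16)
  = 9900 / 156960
  = 0.06307 m^3/s = 63.07 L/s


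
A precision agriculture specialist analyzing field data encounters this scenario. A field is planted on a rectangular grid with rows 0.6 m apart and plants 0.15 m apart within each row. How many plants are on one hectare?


D = 10000 / (row_sp * plant_sp)
  = 10000 / (0.6 * 0.15)
  = 10000 / 0.0900
  = 111111.11 plants/ha


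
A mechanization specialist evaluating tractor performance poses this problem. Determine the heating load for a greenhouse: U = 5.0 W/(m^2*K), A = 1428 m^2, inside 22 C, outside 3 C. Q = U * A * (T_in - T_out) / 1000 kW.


dT = 22 - (3) = 19 K
Q = U * A * dT
  = 5.0 * 1428 * 19
  = 135660 W = 135.66 kW


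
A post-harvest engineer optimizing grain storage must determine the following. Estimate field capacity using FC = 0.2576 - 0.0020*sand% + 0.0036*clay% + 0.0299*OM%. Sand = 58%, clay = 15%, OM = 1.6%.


FC = 0.2576 - 0.0020*58 + 0.0036*15 + 0.0299*1.6
   = 0.2576 - 0.1160 + 0.0540 + 0.0478
   = 0.2434


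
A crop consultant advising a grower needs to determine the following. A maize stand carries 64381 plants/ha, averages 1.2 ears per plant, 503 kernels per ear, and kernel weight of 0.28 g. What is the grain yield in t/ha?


Y = density * ears * kernels * kw
  = 64381 * 1.2 * 503 * 0.28 g/ha
  = 10880904.05 g/ha
  = 10880.90 kg/ha = 10.88 t/ha


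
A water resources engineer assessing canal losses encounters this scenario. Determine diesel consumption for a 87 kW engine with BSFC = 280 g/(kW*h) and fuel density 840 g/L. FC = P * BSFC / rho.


FC = P * BSFC / rho_fuel
   = 87 * 280 / 840
   = 24360 / 840
   = 29 L/h


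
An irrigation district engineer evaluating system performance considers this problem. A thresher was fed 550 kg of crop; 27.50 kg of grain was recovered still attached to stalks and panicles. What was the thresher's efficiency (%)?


eta = (total - unthreshed) / total * 100
    = (550 - 27.50) / 550 * 100
    = 522.50 / 550 * 100
    = 95%


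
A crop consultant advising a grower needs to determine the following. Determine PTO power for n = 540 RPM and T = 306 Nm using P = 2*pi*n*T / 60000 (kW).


P = 2*pi*n*T / 60000
  = 2*pi * 540 * 306 / 60000
  = 1038233.54 / 60000
  = 17.30 kW


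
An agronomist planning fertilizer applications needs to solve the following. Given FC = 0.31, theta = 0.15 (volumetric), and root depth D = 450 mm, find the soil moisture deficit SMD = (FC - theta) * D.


SMD = (FC - theta) * D
    = (0.31 - 0.15) * 450
    = 0.160 * 450
    = 72 mm


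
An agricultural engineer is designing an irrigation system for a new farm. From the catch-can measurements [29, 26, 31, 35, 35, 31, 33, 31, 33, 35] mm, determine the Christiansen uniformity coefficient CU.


xbar = 319 / 10 = 31.900
sum|xi - xbar| = 23
CU = 100 * (1 - 23 / (10 * 31.900))
   = 100 * (1 - 0.0721)
   = 92.79%


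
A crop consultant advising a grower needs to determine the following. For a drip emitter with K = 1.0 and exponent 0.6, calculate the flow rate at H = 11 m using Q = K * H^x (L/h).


Q = K * H^x
  = 1.0 * 11^0.6
  = 1.0 * 4.2154
  = 4.22 L/h


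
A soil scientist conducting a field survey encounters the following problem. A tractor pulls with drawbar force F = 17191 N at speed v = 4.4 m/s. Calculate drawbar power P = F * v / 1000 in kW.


P = F * v / 1000
  = 17191 * 4.4 / 1000
  = 75640.40 / 1000
  = 75.64 kW


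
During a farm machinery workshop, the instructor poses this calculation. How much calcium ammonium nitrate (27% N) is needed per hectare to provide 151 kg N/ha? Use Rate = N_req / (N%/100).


Rate = N_required / (N_content / 100)
     = 151 / (27 / 100)
     = 151 / 0.27
     = 559.26 kg/ha


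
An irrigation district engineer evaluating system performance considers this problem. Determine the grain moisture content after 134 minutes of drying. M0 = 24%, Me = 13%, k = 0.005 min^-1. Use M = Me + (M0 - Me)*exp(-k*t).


M = Me + (M0 - Me) * e^(-k*t)
  = 13 + (24 - 13) * e^(-0.005*134)
  = 13 + 11 * e^(-0.670)
  = 13 + 11 * 0.51171
  = 13 + 5.6288
  = 18.63%


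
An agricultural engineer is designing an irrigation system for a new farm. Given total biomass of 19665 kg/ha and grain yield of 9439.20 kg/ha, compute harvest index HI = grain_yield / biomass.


HI = grain_yield / biomass
   = 9439.20 / 19665
   = 0.48


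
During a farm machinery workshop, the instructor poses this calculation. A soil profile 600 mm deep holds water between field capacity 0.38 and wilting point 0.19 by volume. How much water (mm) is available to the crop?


AW = (FC - WP) * D
   = (0.38 - 0.19) * 600
   = 0.19 * 600
   = 114 mm


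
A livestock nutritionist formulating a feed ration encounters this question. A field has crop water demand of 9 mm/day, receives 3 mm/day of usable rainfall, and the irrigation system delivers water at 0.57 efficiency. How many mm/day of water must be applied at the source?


IWR = (ETc - Pe) / Ea
    = (9 - 3) / 0.57
    = 6 / 0.57
    = 10.53 mm/day


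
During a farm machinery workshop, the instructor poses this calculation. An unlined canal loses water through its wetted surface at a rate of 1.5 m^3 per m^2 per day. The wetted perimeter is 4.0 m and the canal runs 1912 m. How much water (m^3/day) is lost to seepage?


S = C * P * L
  = 1.5 * 4.0 * 1912
  = 11472 m^3/day


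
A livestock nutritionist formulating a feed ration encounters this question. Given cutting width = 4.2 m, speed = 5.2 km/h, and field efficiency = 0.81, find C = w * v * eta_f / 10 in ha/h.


C = w * v * eta_f / 10
  = 4.2 * 5.2 * 0.81 / 10
  = 17.69 / 10
  = 1.77 ha/h


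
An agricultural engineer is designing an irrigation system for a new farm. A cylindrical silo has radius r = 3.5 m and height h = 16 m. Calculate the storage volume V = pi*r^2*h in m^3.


V = pi * r^2 * h
  = pi * 3.5^2 * 16
  = pi * 12.25 * 16
  = 615.75 m^3


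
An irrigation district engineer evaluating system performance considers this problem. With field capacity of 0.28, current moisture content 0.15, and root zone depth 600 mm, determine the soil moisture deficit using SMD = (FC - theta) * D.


SMD = (FC - theta) * D
    = (0.28 - 0.15) * 600
    = 0.130 * 600
    = 78 mm


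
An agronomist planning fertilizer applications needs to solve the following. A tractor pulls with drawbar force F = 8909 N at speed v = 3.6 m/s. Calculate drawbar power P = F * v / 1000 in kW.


P = F * v / 1000
  = 8909 * 3.6 / 1000
  = 32072.40 / 1000
  = 32.07 kW


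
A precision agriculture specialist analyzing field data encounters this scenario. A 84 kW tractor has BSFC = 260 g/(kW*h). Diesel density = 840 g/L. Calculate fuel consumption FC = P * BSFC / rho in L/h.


FC = P * BSFC / rho_fuel
   = 84 * 260 / 840
   = 21840 / 840
   = 26 L/h


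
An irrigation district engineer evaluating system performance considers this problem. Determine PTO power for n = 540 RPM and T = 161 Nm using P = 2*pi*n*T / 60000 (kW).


P = 2*pi*n*T / 60000
  = 2*pi * 540 * 161 / 60000
  = 546260.13 / 60000
  = 9.10 kW


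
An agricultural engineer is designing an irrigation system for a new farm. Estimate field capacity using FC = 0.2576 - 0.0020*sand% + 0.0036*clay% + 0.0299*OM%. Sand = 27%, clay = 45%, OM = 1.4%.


FC = 0.2576 - 0.0020*27 + 0.0036*45 + 0.0299*1.4
   = 0.2576 - 0.0540 + 0.1620 + 0.0419
   = 0.4075


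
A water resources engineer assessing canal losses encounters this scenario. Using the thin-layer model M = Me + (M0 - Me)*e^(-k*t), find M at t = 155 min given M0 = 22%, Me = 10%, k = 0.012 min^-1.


M = Me + (M0 - Me) * e^(-k*t)
  = 10 + (22 - 10) * e^(-0.012*155)
  = 10 + 12 * e^(-1.860)
  = 10 + 12 * 0.15567
  = 10 + 1.8681
  = 11.87%


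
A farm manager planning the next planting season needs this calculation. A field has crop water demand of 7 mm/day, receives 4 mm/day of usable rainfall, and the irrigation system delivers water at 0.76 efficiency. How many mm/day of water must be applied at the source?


IWR = (ETc - Pe) / Ea
    = (7 - 4) / 0.76
    = 3 / 0.76
    = 3.95 mm/day


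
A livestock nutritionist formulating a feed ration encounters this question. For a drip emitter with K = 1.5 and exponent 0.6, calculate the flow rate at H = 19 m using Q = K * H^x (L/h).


Q = K * H^x
  = 1.5 * 19^0.6
  = 1.5 * 5.8513
  = 8.78 L/h


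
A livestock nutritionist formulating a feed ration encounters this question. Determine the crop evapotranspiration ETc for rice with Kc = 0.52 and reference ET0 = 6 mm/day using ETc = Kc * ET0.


ETc = Kc * ET0
    = 0.52 * 6
    = 3.12 mm/day


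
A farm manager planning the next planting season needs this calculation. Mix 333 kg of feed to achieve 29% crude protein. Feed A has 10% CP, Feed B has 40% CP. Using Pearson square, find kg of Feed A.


parts_A = CP_b - target = 40 - 29 = 11
parts_B = target - CP_a = 29 - 10 = 19
total_parts = 11 + 19 = 30
Feed A = 333 * 11 / 30 = 122.10 kg
Feed B = 333 * 19 / 30 = 210.90 kg

122.10 kg


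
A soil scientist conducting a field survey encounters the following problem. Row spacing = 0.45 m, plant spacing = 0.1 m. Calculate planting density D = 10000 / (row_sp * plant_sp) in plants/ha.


D = 10000 / (row_sp * plant_sp)
  = 10000 / (0.45 * 0.1)
  = 10000 / 0.0450
  = 222222.22 plants/ha


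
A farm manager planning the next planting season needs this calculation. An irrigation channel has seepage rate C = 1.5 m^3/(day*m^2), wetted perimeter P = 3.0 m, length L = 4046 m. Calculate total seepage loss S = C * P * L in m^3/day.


S = C * P * L
  = 1.5 * 3.0 * 4046
  = 18207 m^3/day


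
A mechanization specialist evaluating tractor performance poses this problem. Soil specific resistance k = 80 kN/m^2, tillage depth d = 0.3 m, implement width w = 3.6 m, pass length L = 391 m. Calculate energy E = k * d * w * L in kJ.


E = k * d * w * L
  = 80 * 0.3 * 3.6 * 391
  = 33782.40 kJ


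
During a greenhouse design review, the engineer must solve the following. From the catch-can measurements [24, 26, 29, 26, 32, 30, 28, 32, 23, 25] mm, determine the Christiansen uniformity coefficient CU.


xbar = 275 / 10 = 27.500
sum|xi - xbar| = 27
CU = 100 * (1 - 27 / (10 * 27.500))
   = 100 * (1 - 0.0982)
   = 90.18%


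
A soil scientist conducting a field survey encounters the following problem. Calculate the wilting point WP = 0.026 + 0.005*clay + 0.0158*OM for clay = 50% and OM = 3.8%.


WP = 0.026 + 0.005*50 + 0.0158*3.8
   = 0.026 + 0.2500 + 0.0600
   = 0.3360


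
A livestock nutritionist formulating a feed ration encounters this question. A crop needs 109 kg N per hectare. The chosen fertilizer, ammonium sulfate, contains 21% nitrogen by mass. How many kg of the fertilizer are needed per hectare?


Rate = N_required / (N_content / 100)
     = 109 / (21 / 100)
     = 109 / 0.21
     = 519.05 kg/ha


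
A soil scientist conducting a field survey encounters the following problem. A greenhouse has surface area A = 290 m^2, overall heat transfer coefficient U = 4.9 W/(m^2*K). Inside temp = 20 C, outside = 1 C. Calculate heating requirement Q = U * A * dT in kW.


dT = 20 - (1) = 19 K
Q = U * A * dT
  = 4.9 * 290 * 19
  = 26999 W = 27.00 kW


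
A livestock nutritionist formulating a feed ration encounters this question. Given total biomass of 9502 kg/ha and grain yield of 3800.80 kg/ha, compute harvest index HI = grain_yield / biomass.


HI = grain_yield / biomass
   = 3800.80 / 9502
   = 0.40


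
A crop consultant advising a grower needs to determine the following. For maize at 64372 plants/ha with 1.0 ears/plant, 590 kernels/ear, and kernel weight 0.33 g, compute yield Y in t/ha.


Y = density * ears * kernels * kw
  = 64372 * 1.0 * 590 * 0.33 g/ha
  = 12533228.40 g/ha
  = 12533.23 kg/ha = 12.53 t/ha


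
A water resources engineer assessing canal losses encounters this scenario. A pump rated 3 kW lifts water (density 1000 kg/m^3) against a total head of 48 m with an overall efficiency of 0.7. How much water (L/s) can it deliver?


Q = (P * 1000 * eta) / (rho * g * H)
  = (3 * 1000 * 0.7) / (1000 * 9.81 * 48)
  = 2100 / 470880
  = 0.00446 m^3/s = 4.46 L/s


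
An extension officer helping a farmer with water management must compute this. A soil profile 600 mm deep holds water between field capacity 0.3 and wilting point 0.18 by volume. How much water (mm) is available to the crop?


AW = (FC - WP) * D
   = (0.3 - 0.18) * 600
   = 0.12 * 600
   = 72 mm


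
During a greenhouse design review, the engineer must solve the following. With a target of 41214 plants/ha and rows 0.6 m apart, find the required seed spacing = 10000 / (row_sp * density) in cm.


spacing = 10000 / (row_sp * density)
        = 10000 / (0.6 * 41214)
        = 10000 / 24728.40
        = 0.40439 m = 40.44 cm


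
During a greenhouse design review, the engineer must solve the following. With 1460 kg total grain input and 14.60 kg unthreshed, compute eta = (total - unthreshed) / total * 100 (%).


eta = (total - unthreshed) / total * 100
    = (1460 - 14.60) / 1460 * 100
    = 1445.40 / 1460 * 100
    = 99%


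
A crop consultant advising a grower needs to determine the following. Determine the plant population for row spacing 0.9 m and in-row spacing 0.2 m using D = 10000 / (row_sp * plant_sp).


D = 10000 / (row_sp * plant_sp)
  = 10000 / (0.9 * 0.2)
  = 10000 / 0.1800
  = 55555.56 plants/ha


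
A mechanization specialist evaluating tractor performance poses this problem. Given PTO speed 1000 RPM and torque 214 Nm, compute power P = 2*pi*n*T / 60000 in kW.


P = 2*pi*n*T / 60000
  = 2*pi * 1000 * 214 / 60000
  = 1344601.66 / 60000
  = 22.41 kW


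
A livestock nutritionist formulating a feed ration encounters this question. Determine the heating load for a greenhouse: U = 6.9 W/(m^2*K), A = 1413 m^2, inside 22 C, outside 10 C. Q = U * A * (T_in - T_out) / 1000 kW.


dT = 22 - (10) = 12 K
Q = U * A * dT
  = 6.9 * 1413 * 12
  = 116996.40 W = 117.00 kW


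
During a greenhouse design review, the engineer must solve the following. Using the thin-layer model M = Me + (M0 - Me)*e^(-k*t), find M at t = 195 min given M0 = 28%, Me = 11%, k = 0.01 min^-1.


M = Me + (M0 - Me) * e^(-k*t)
  = 11 + (28 - 11) * e^(-0.01*195)
  = 11 + 17 * e^(-1.950)
  = 11 + 17 * 0.14227
  = 11 + 2.4187
  = 13.42%


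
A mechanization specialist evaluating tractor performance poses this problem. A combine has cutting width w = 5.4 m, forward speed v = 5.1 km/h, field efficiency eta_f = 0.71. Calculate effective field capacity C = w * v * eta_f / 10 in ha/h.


C = w * v * eta_f / 10
  = 5.4 * 5.1 * 0.71 / 10
  = 19.55 / 10
  = 1.96 ha/h


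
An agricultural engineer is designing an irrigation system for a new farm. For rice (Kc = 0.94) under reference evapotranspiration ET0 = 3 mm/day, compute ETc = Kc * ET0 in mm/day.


ETc = Kc * ET0
    = 0.94 * 3
    = 2.82 mm/day


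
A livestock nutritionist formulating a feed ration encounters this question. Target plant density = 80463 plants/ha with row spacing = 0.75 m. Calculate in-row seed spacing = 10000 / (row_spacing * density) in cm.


spacing = 10000 / (row_sp * density)
        = 10000 / (0.75 * 80463)
        = 10000 / 60347.25
        = 0.16571 m = 16.57 cm


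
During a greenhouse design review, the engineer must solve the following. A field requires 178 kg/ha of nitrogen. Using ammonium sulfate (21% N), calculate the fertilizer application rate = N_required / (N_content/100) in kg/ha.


Rate = N_required / (N_content / 100)
     = 178 / (21 / 100)
     = 178 / 0.21
     = 847.62 kg/ha


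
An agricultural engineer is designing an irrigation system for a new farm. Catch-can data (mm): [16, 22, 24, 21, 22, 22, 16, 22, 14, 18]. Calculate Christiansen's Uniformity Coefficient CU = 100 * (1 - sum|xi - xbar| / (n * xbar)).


xbar = 197 / 10 = 19.700
sum|xi - xbar| = 29.600
CU = 100 * (1 - 29.600 / (10 * 19.700))
   = 100 * (1 - 0.1503)
   = 84.97%


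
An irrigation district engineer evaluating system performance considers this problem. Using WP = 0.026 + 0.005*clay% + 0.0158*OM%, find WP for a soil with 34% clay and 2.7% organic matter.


WP = 0.026 + 0.005*34 + 0.0158*2.7
   = 0.026 + 0.1700 + 0.0427
   = 0.2387


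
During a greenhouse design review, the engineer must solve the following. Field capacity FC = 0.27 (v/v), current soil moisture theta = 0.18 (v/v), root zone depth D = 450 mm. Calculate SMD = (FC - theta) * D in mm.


SMD = (FC - theta) * D
    = (0.27 - 0.18) * 450
    = 0.090 * 450
    = 40.50 mm


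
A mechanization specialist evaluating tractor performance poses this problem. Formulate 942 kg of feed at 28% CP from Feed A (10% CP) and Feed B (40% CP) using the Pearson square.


parts_A = CP_b - target = 40 - 28 = 12
parts_B = target - CP_a = 28 - 10 = 18
total_parts = 12 + 18 = 30
Feed A = 942 * 12 / 30 = 376.80 kg
Feed B = 942 * 18 / 30 = 565.20 kg

376.80 kg


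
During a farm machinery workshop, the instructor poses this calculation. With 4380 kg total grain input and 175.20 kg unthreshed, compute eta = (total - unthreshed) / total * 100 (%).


eta = (total - unthreshed) / total * 100
    = (4380 - 175.20) / 4380 * 100
    = 4204.80 / 4380 * 100
    = 96%


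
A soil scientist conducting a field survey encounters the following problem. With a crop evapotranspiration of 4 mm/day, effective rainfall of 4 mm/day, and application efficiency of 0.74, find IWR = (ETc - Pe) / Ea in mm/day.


IWR = (ETc - Pe) / Ea
    = (4 - 4) / 0.74
    = 0 / 0.74
    = 0 mm/day


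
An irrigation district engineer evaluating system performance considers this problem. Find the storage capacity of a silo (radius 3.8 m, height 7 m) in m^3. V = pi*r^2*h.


V = pi * r^2 * h
  = pi * 3.8^2 * 7
  = pi * 14.44 * 7
  = 317.55 m^3


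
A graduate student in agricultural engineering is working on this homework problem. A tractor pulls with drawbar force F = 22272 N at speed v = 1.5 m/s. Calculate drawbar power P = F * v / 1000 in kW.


P = F * v / 1000
  = 22272 * 1.5 / 1000
  = 33408 / 1000
  = 33.41 kW
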